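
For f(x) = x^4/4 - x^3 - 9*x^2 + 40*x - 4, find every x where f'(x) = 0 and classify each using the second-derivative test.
f'(x) = x^3 - 3*x^2 - 18*x + 40

Solve f'(x) = 0:
  Factor: x^3 - 3*x^2 - 18*x + 40 = (x - 5)*(x - 2)*(x + 4) = 0.
  ⇒ x = -4, 2, 5

f''(x) = 3*x^2 - 6*x - 18
Second-derivative test at each critical point:
  f''(-4) = 54 > 0 → local minimum
  f''(2) = -18 < 0 → local maximum
  f''(5) = 27 > 0 → local minimum

Critical points: x = -4 (local minimum); x = 2 (local maximum); x = 5 (local minimum)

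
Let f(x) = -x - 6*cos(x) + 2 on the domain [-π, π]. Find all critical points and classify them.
f'(x) = 6*sin(x) - 1

Solve f'(x) = 0 on [-π, π]:
  f'(x) = 0 ⇔ sin(x) = 1/6, i.e. x = arcsin(1/6) + 2nπ or x = π − arcsin(1/6) + 2nπ; keep the solutions lying in [-π, π].
  ⇒ x = asin(1/6) ≈ 0.1674, pi - asin(1/6) ≈ 2.9741

f''(x) = 6*cos(x)
Second-derivative test at each critical point:
  f''(0.1674) = 5.9161 > 0 → local minimum
  f''(2.9741) = -5.9161 < 0 → local maximum

Critical points: x = asin(1/6) ≈ 0.1674 (local minimum); x = pi - asin(1/6) ≈ 2.9741 (local maximum)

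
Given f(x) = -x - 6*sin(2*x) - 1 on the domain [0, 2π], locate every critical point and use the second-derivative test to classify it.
f'(x) = 24*sin(x)^2 - 13

Solve f'(x) = 0 on [0, 2π]:
  f'(x) = 0 ⇔ cos(2*x) = -1/12, i.e. 2*x = ±arccos(-1/12) + 2nπ; keep the solutions lying in [0, 2π].
  ⇒ x = acos(-1/12)/2 ≈ 0.8271, pi - acos(-1/12)/2 ≈ 2.3145, acos(-1/12)/2 + pi ≈ 3.9687, -acos(-1/12)/2 + 2*pi ≈ 5.4561

f''(x) = 24*sin(2*x)
Second-derivative test at each critical point:
  f''(0.8271) = 23.9165 > 0 → local minimum
  f''(2.3145) = -23.9165 < 0 → local maximum
  f''(3.9687) = 23.9165 > 0 → local minimum
  f''(5.4561) = -23.9165 < 0 → local maximum

Critical points: x = acos(-1/12)/2 ≈ 0.8271 (local minimum); x = pi - acos(-1/12)/2 ≈ 2.3145 (local maximum); x = acos(-1/12)/2 + pi ≈ 3.9687 (local minimum); x = -acos(-1/12)/2 + 2*pi ≈ 5.4561 (local maximum)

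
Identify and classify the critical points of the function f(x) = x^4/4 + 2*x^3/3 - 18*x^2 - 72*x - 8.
f'(x) = x^3 + 2*x^2 - 36*x - 72

Solve f'(x) = 0:
  Factor: x^3 + 2*x^2 - 36*x - 72 = (x - 6)*(x + 2)*(x + 6) = 0.
  ⇒ x = -6, -2, 6

f''(x) = 3*x^2 + 4*x - 36
Second-derivative test at each critical point:
  f''(-6) = 48 > 0 → local minimum
  f''(-2) = -32 < 0 → local maximum
  f''(6) = 96 > 0 → local minimum

Critical points: x = -6 (local minimum); x = -2 (local maximum); x = 6 (local minimum)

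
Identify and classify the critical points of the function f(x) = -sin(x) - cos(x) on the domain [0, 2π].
f'(x) = sin(x) - cos(x)

Solve f'(x) = 0 on [0, 2π]:
  f'(x) = 0 ⇔ -cos(x) = -sin(x) ⇔ tan(x) = 1, i.e. x = arctan(1) + nπ; keep the solutions lying in [0, 2π].
  ⇒ x = pi/4 ≈ 0.7854, 5*pi/4 ≈ 3.9270

f''(x) = sin(x) + cos(x)
Second-derivative test at each critical point:
  f''(0.7854) = 1.4142 > 0 → local minimum
  f''(3.9270) = -1.4142 < 0 → local maximum

Critical points: x = pi/4 ≈ 0.7854 (local minimum); x = 5*pi/4 ≈ 3.9270 (local maximum)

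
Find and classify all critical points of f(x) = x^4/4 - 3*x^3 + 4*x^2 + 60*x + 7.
f'(x) = x^3 - 9*x^2 + 8*x + 60

Solve f'(x) = 0:
  Factor: x^3 - 9*x^2 + 8*x + 60 = (x - 6)*(x - 5)*(x + 2) = 0.
  ⇒ x = -2, 5, 6

f''(x) = 3*x^2 - 18*x + 8
Second-derivative test at each critical point:
  f''(-2) = 56 > 0 → local minimum
  f''(5) = -7 < 0 → local maximum
  f''(6) = 8 > 0 → local minimum

Critical points: x = -2 (local minimum); x = 5 (local maximum); x = 6 (local minimum)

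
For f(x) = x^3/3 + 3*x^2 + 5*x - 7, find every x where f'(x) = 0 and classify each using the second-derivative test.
f'(x) = x^2 + 6*x + 5

Solve f'(x) = 0:
  Factor: x^2 + 6*x + 5 = (x + 1)*(x + 5) = 0.
  ⇒ x = -5, -1

f''(x) = 2*x + 6
Second-derivative test at each critical point:
  f''(-5) = -4 < 0 → local maximum
  f''(-1) = 4 > 0 → local minimum

Critical points: x = -5 (local maximum); x = -1 (local minimum)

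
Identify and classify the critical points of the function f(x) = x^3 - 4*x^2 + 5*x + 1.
f'(x) = 3*x^2 - 8*x + 5

Solve f'(x) = 0:
  Factor: 3*x^2 - 8*x + 5 = (x - 1)*(3*x - 5) = 0.
  ⇒ x = 1, 5/3

f''(x) = 6*x - 8
Second-derivative test at each critical point:
  f''(1) = -2 < 0 → local maximum
  f''(5/3) = 2 > 0 → local minimum

Critical points: x = 1 (local maximum); x = 5/3 (local minimum)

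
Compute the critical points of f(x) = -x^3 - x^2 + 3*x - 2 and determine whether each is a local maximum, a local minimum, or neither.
f'(x) = -3*x^2 - 2*x + 3

Solve f'(x) = 0:
  3*x^2 + 2*x - 3 = 0 has no rational roots; quadratic formula: x = (-2 ± √40)/6.
  ⇒ x = -sqrt(10)/3 - 1/3 ≈ -1.3874, -1/3 + sqrt(10)/3 ≈ 0.7208

f''(x) = -6*x - 2
Second-derivative test at each critical point:
  f''(-1.3874) = 6.3246 > 0 → local minimum
  f''(0.7208) = -6.3246 < 0 → local maximum

Critical points: x = -sqrt(10)/3 - 1/3 ≈ -1.3874 (local minimum); x = -1/3 + sqrt(10)/3 ≈ 0.7208 (local maximum)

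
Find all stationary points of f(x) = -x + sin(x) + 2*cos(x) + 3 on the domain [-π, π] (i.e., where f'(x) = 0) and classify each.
f'(x) = -2*sin(x) + cos(x) - 1

Solve f'(x) = 0 on [-π, π]:
  f'(x) = 0 ⇔ -2*sin(x) + cos(x) = 1. Write the left side as R·cos(x + φ) with R = √(1² + 2²) = sqrt(5), cos φ = sqrt(5)/5, sin φ = 2*sqrt(5)/5; then cos(x + φ) = sqrt(5)/5. Solve for x and keep the solutions lying in [-π, π].
  ⇒ x = -pi + atan(4/3) ≈ -2.2143, 0

f''(x) = -sin(x) - 2*cos(x)
Second-derivative test at each critical point:
  f''(-2.2143) = 2 > 0 → local minimum
  f''(0) = -2 < 0 → local maximum

Critical points: x = -pi + atan(4/3) ≈ -2.2143 (local minimum); x = 0 (local maximum)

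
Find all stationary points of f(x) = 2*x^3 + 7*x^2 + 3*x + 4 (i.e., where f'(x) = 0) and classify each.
f'(x) = 6*x^2 + 14*x + 3

Solve f'(x) = 0:
  6*x^2 + 14*x + 3 = 0 has no rational roots; quadratic formula: x = (-14 ± √124)/12.
  ⇒ x = -7/6 - sqrt(31)/6 ≈ -2.0946, -7/6 + sqrt(31)/6 ≈ -0.2387

f''(x) = 12*x + 14
Second-derivative test at each critical point:
  f''(-2.0946) = -11.1355 < 0 → local maximum
  f''(-0.2387) = 11.1355 > 0 → local minimum

Critical points: x = -7/6 - sqrt(31)/6 ≈ -2.0946 (local maximum); x = -7/6 + sqrt(31)/6 ≈ -0.2387 (local minimum)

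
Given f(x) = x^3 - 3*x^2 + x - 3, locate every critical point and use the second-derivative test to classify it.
f'(x) = 3*x^2 - 6*x + 1

Solve f'(x) = 0:
  3*x^2 - 6*x + 1 = 0 has no rational roots; quadratic formula: x = (6 ± √24)/6.
  ⇒ x = 1 - sqrt(6)/3 ≈ 0.1835, sqrt(6)/3 + 1 ≈ 1.8165

f''(x) = 6*x - 6
Second-derivative test at each critical point:
  f''(0.1835) = -4.8990 < 0 → local maximum
  f''(1.8165) = 4.8990 > 0 → local minimum

Critical points: x = 1 - sqrt(6)/3 ≈ 0.1835 (local maximum); x = sqrt(6)/3 + 1 ≈ 1.8165 (local minimum)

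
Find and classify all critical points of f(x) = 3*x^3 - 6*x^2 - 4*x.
f'(x) = 9*x^2 - 12*x - 4

Solve f'(x) = 0:
  9*x^2 - 12*x - 4 = 0 has no rational roots; quadratic formula: x = (12 ± √288)/18.
  ⇒ x = 2/3 - 2*sqrt(2)/3 ≈ -0.2761, 2/3 + 2*sqrt(2)/3 ≈ 1.6095

f''(x) = 18*x - 12
Second-derivative test at each critical point:
  f''(-0.2761) = -16.9706 < 0 → local maximum
  f''(1.6095) = 16.9706 > 0 → local minimum

Critical points: x = 2/3 - 2*sqrt(2)/3 ≈ -0.2761 (local maximum); x = 2/3 + 2*sqrt(2)/3 ≈ 1.6095 (local minimum)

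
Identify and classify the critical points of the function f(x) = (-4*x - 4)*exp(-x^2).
f'(x) = 4*(2*x*(x + 1) - 1)*exp(-x^2)

Solve f'(x) = 0:
  f'(x) = (8*x^2 + 8*x - 4)·exp(-x^2) and exp(-x^2) > 0 for every x, so f'(x) = 0 ⇔ 8*x^2 + 8*x - 4 = 0.
  Factor: 8*x^2 + 8*x - 4 = 4*(2*x^2 + 2*x - 1); 2*x^2 + 2*x - 1 = 0 has no rational roots; quadratic formula: x = (-2 ± √12)/4.
  ⇒ x = -sqrt(3)/2 - 1/2 ≈ -1.3660, -1/2 + sqrt(3)/2 ≈ 0.3660

f''(x) = 8*(-2*x^2*(x + 1) + 3*x + 1)*exp(-x^2)
Second-derivative test at each critical point:
  f''(-1.3660) = -2.1441 < 0 → local maximum
  f''(0.3660) = 12.1190 > 0 → local minimum

Critical points: x = -sqrt(3)/2 - 1/2 ≈ -1.3660 (local maximum); x = -1/2 + sqrt(3)/2 ≈ 0.3660 (local minimum)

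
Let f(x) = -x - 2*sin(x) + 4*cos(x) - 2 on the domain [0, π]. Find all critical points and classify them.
f'(x) = -4*sin(x) - 2*cos(x) - 1

Solve f'(x) = 0 on [0, π]:
  f'(x) = 0 ⇔ -4*sin(x) - 2*cos(x) = 1. Write the left side as R·cos(x + φ) with R = √((-2)² + 4²) = 2*sqrt(5), cos φ = -sqrt(5)/5, sin φ = 2*sqrt(5)/5; then cos(x + φ) = sqrt(5)/10. Solve for x and keep the solutions lying in [0, π].
  ⇒ x = atan((-2 + sqrt(19))/(-2*sqrt(19) - 1)) + pi ≈ 2.9035

f''(x) = 2*sin(x) - 4*cos(x)
Second-derivative test at each critical point:
  f''(2.9035) = 4.3589 > 0 → local minimum

Critical points: x = atan((-2 + sqrt(19))/(-2*sqrt(19) - 1)) + pi ≈ 2.9035 (local minimum)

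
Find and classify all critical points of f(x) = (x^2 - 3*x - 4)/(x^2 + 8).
f'(x) = 3*(x^2 + 8*x - 8)/(x^4 + 16*x^2 + 64)

Solve f'(x) = 0:
  f'(x) = 3*(x^2 + 8*x - 8)/(x^2 + 8)^2; the denominator is positive wherever f is defined, so f'(x) = 0 ⇔ 3*x^2 + 24*x - 24 = 0.
  Factor: 3*x^2 + 24*x - 24 = 3*(x^2 + 8*x - 8); x^2 + 8*x - 8 = 0 has no rational roots; quadratic formula: x = (-8 ± √96)/2.
  ⇒ x = -2*sqrt(6) - 4 ≈ -8.8990, -4 + 2*sqrt(6) ≈ 0.8990

f''(x) = 6*(-x^3 - 12*x^2 + 24*x + 32)/(x^6 + 24*x^4 + 192*x^2 + 512)
Second-derivative test at each critical point:
  f''(-8.8990) = -0.0039 < 0 → local maximum
  f''(0.8990) = 0.3789 > 0 → local minimum

Critical points: x = -2*sqrt(6) - 4 ≈ -8.8990 (local maximum); x = -4 + 2*sqrt(6) ≈ 0.8990 (local minimum)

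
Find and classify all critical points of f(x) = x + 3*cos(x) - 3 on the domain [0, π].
f'(x) = 1 - 3*sin(x)

Solve f'(x) = 0 on [0, π]:
  f'(x) = 0 ⇔ sin(x) = 1/3, i.e. x = arcsin(1/3) + 2nπ or x = π − arcsin(1/3) + 2nπ; keep the solutions lying in [0, π].
  ⇒ x = asin(1/3) ≈ 0.3398, pi - asin(1/3) ≈ 2.8018

f''(x) = -3*cos(x)
Second-derivative test at each critical point:
  f''(0.3398) = -2.8284 < 0 → local maximum
  f''(2.8018) = 2.8284 > 0 → local minimum

Critical points: x = asin(1/3) ≈ 0.3398 (local maximum); x = pi - asin(1/3) ≈ 2.8018 (local minimum)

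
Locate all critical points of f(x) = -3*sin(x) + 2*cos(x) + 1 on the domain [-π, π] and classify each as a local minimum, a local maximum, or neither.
f'(x) = -2*sin(x) - 3*cos(x)

Solve f'(x) = 0 on [-π, π]:
  f'(x) = 0 ⇔ -3*cos(x) = 2*sin(x) ⇔ tan(x) = -3/2, i.e. x = arctan(-3/2) + nπ; keep the solutions lying in [-π, π].
  ⇒ x = -atan(3/2) ≈ -0.9828, pi - atan(3/2) ≈ 2.1588

f''(x) = 3*sin(x) - 2*cos(x)
Second-derivative test at each critical point:
  f''(-0.9828) = -3.6056 < 0 → local maximum
  f''(2.1588) = 3.6056 > 0 → local minimum

Critical points: x = -atan(3/2) ≈ -0.9828 (local maximum); x = pi - atan(3/2) ≈ 2.1588 (local minimum)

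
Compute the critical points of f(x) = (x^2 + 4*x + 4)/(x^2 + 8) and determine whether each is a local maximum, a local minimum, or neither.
f'(x) = 4*(-x^2 + 2*x + 8)/(x^4 + 16*x^2 + 64)

Solve f'(x) = 0:
  f'(x) = -4*(x - 4)*(x + 2)/(x^2 + 8)^2; the denominator is positive wherever f is defined, so f'(x) = 0 ⇔ -4*x^2 + 8*x + 32 = 0.
  Factor: -4*x^2 + 8*x + 32 = -4*(x - 4)*(x + 2) = 0.
  ⇒ x = -2, 4

f''(x) = 8*(x^3 - 3*x^2 - 24*x + 8)/(x^6 + 24*x^4 + 192*x^2 + 512)
Second-derivative test at each critical point:
  f''(-2) = 1/6 > 0 → local minimum
  f''(4) = -1/24 < 0 → local maximum

Critical points: x = -2 (local minimum); x = 4 (local maximum)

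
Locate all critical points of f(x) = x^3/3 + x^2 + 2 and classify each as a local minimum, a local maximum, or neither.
f'(x) = x*(x + 2)

Solve f'(x) = 0:
  Factor: x^2 + 2*x = x*(x + 2) = 0.
  ⇒ x = -2, 0

f''(x) = 2*x + 2
Second-derivative test at each critical point:
  f''(-2) = -2 < 0 → local maximum
  f''(0) = 2 > 0 → local minimum

Critical points: x = -2 (local maximum); x = 0 (local minimum)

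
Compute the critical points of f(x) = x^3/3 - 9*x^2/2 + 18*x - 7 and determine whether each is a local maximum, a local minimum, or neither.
f'(x) = x^2 - 9*x + 18

Solve f'(x) = 0:
  Factor: x^2 - 9*x + 18 = (x - 6)*(x - 3) = 0.
  ⇒ x = 3, 6

f''(x) = 2*x - 9
Second-derivative test at each critical point:
  f''(3) = -3 < 0 → local maximum
  f''(6) = 3 > 0 → local minimum

Critical points: x = 3 (local maximum); x = 6 (local minimum)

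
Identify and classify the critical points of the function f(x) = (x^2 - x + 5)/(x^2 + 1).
f'(x) = (x^2 - 8*x - 1)/(x^4 + 2*x^2 + 1)

Solve f'(x) = 0:
  f'(x) = (x^2 - 8*x - 1)/(x^2 + 1)^2; the denominator is positive wherever f is defined, so f'(x) = 0 ⇔ x^2 - 8*x - 1 = 0.
  x^2 - 8*x - 1 = 0 has no rational roots; quadratic formula: x = (8 ± √68)/2.
  ⇒ x = 4 - sqrt(17) ≈ -0.1231, 4 + sqrt(17) ≈ 8.1231

f''(x) = 2*(-x^3 + 12*x^2 + 3*x - 4)/(x^6 + 3*x^4 + 3*x^2 + 1)
Second-derivative test at each critical point:
  f''(-0.1231) = -8.0018 < 0 → local maximum
  f''(8.1231) = 0.0018 > 0 → local minimum

Critical points: x = 4 - sqrt(17) ≈ -0.1231 (local maximum); x = 4 + sqrt(17) ≈ 8.1231 (local minimum)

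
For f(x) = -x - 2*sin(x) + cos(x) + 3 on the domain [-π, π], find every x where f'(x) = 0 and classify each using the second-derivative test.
f'(x) = -sin(x) - 2*cos(x) - 1

Solve f'(x) = 0 on [-π, π]:
  f'(x) = 0 ⇔ -sin(x) - 2*cos(x) = 1. Write the left side as R·cos(x + φ) with R = √((-2)² + 1²) = sqrt(5), cos φ = -2*sqrt(5)/5, sin φ = sqrt(5)/5; then cos(x + φ) = sqrt(5)/5. Solve for x and keep the solutions lying in [-π, π].
  ⇒ x = -pi/2 ≈ -1.5708, pi - atan(3/4) ≈ 2.4981

f''(x) = 2*sin(x) - cos(x)
Second-derivative test at each critical point:
  f''(-1.5708) = -2 < 0 → local maximum
  f''(2.4981) = 2 > 0 → local minimum

Critical points: x = -pi/2 ≈ -1.5708 (local maximum); x = pi - atan(3/4) ≈ 2.4981 (local minimum)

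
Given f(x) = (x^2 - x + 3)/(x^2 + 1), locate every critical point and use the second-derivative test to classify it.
f'(x) = (x^2 - 4*x - 1)/(x^4 + 2*x^2 + 1)

Solve f'(x) = 0:
  f'(x) = (x^2 - 4*x - 1)/(x^2 + 1)^2; the denominator is positive wherever f is defined, so f'(x) = 0 ⇔ x^2 - 4*x - 1 = 0.
  x^2 - 4*x - 1 = 0 has no rational roots; quadratic formula: x = (4 ± √20)/2.
  ⇒ x = 2 - sqrt(5) ≈ -0.2361, 2 + sqrt(5) ≈ 4.2361

f''(x) = 2*(-x^3 + 6*x^2 + 3*x - 2)/(x^6 + 3*x^4 + 3*x^2 + 1)
Second-derivative test at each critical point:
  f''(-0.2361) = -4.0125 < 0 → local maximum
  f''(4.2361) = 0.0125 > 0 → local minimum

Critical points: x = 2 - sqrt(5) ≈ -0.2361 (local maximum); x = 2 + sqrt(5) ≈ 4.2361 (local minimum)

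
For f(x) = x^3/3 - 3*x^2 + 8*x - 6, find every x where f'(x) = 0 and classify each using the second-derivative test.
f'(x) = x^2 - 6*x + 8

Solve f'(x) = 0:
  Factor: x^2 - 6*x + 8 = (x - 4)*(x - 2) = 0.
  ⇒ x = 2, 4

f''(x) = 2*x - 6
Second-derivative test at each critical point:
  f''(2) = -2 < 0 → local maximum
  f''(4) = 2 > 0 → local minimum

Critical points: x = 2 (local maximum); x = 4 (local minimum)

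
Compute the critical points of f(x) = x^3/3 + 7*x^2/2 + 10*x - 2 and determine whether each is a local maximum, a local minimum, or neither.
f'(x) = x^2 + 7*x + 10

Solve f'(x) = 0:
  Factor: x^2 + 7*x + 10 = (x + 2)*(x + 5) = 0.
  ⇒ x = -5, -2

f''(x) = 2*x + 7
Second-derivative test at each critical point:
  f''(-5) = -3 < 0 → local maximum
  f''(-2) = 3 > 0 → local minimum

Critical points: x = -5 (local maximum); x = -2 (local minimum)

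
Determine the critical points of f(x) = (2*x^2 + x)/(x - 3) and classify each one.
f'(x) = (2*x^2 - 12*x - 3)/(x^2 - 6*x + 9)

Solve f'(x) = 0:
  f'(x) = (2*x^2 - 12*x - 3)/(x - 3)^2; the denominator is positive wherever f is defined, so f'(x) = 0 ⇔ 2*x^2 - 12*x - 3 = 0.
  2*x^2 - 12*x - 3 = 0 has no rational roots; quadratic formula: x = (12 ± √168)/4.
  ⇒ x = 3 - sqrt(42)/2 ≈ -0.2404, 3 + sqrt(42)/2 ≈ 6.2404

f''(x) = 42/(x^3 - 9*x^2 + 27*x - 27)
Second-derivative test at each critical point:
  f''(-0.2404) = -1.2344 < 0 → local maximum
  f''(6.2404) = 1.2344 > 0 → local minimum

Critical points: x = 3 - sqrt(42)/2 ≈ -0.2404 (local maximum); x = 3 + sqrt(42)/2 ≈ 6.2404 (local minimum)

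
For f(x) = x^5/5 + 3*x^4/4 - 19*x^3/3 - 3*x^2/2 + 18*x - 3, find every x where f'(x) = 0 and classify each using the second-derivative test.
f'(x) = x^4 + 3*x^3 - 19*x^2 - 3*x + 18

Solve f'(x) = 0:
  Factor: x^4 + 3*x^3 - 19*x^2 - 3*x + 18 = (x - 3)*(x - 1)*(x + 1)*(x + 6) = 0.
  ⇒ x = -6, -1, 1, 3

f''(x) = 4*x^3 + 9*x^2 - 38*x - 3
Second-derivative test at each critical point:
  f''(-6) = -315 < 0 → local maximum
  f''(-1) = 40 > 0 → local minimum
  f''(1) = -28 < 0 → local maximum
  f''(3) = 72 > 0 → local minimum

Critical points: x = -6 (local maximum); x = -1 (local minimum); x = 1 (local maximum); x = 3 (local minimum)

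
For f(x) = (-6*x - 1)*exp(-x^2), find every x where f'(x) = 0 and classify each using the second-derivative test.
f'(x) = 2*(x*(6*x + 1) - 3)*exp(-x^2)

Solve f'(x) = 0:
  f'(x) = (12*x^2 + 2*x - 6)·exp(-x^2) and exp(-x^2) > 0 for every x, so f'(x) = 0 ⇔ 12*x^2 + 2*x - 6 = 0.
  Factor: 12*x^2 + 2*x - 6 = 2*(6*x^2 + x - 3); 6*x^2 + x - 3 = 0 has no rational roots; quadratic formula: x = (-1 ± √73)/12.
  ⇒ x = -sqrt(73)/12 - 1/12 ≈ -0.7953, -1/12 + sqrt(73)/12 ≈ 0.6287

f''(x) = 2*(-12*x^3 - 2*x^2 + 18*x + 1)*exp(-x^2)
Second-derivative test at each critical point:
  f''(-0.7953) = -9.0777 < 0 → local maximum
  f''(0.6287) = 11.5093 > 0 → local minimum

Critical points: x = -sqrt(73)/12 - 1/12 ≈ -0.7953 (local maximum); x = -1/12 + sqrt(73)/12 ≈ 0.6287 (local minimum)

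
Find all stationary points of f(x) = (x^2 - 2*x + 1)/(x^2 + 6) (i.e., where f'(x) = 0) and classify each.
f'(x) = 2*(x^2 + 5*x - 6)/(x^4 + 12*x^2 + 36)

Solve f'(x) = 0:
  f'(x) = 2*(x - 1)*(x + 6)/(x^2 + 6)^2; the denominator is positive wherever f is defined, so f'(x) = 0 ⇔ 2*x^2 + 10*x - 12 = 0.
  Factor: 2*x^2 + 10*x - 12 = 2*(x - 1)*(x + 6) = 0.
  ⇒ x = -6, 1

f''(x) = 2*(-2*x^3 - 15*x^2 + 36*x + 30)/(x^6 + 18*x^4 + 108*x^2 + 216)
Second-derivative test at each critical point:
  f''(-6) = -1/126 < 0 → local maximum
  f''(1) = 2/7 > 0 → local minimum

Critical points: x = -6 (local maximum); x = 1 (local minimum)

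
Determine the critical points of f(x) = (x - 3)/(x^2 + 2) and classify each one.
f'(x) = (x^2 - 2*x*(x - 3) + 2)/(x^2 + 2)^2

Solve f'(x) = 0:
  f'(x) = -(x^2 - 6*x - 2)/(x^2 + 2)^2; the denominator is positive wherever f is defined, so f'(x) = 0 ⇔ -x^2 + 6*x + 2 = 0.
  x^2 - 6*x - 2 = 0 has no rational roots; quadratic formula: x = (6 ± √44)/2.
  ⇒ x = 3 - sqrt(11) ≈ -0.3166, 3 + sqrt(11) ≈ 6.3166

f''(x) = 2*(4*x^2*(x - 3) + 3*(1 - x)*(x^2 + 2))/(x^2 + 2)^3
Second-derivative test at each critical point:
  f''(-0.3166) = 1.5038 > 0 → local minimum
  f''(6.3166) = -0.0038 < 0 → local maximum

Critical points: x = 3 - sqrt(11) ≈ -0.3166 (local minimum); x = 3 + sqrt(11) ≈ 6.3166 (local maximum)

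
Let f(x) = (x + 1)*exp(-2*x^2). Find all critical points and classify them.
f'(x) = (-4*x*(x + 1) + 1)*exp(-2*x^2)

Solve f'(x) = 0:
  f'(x) = (-4*x^2 - 4*x + 1)·exp(-2*x^2) and exp(-2*x^2) > 0 for every x, so f'(x) = 0 ⇔ -4*x^2 - 4*x + 1 = 0.
  4*x^2 + 4*x - 1 = 0 has no rational roots; quadratic formula: x = (-4 ± √32)/8.
  ⇒ x = -sqrt(2)/2 - 1/2 ≈ -1.2071, -1/2 + sqrt(2)/2 ≈ 0.2071

f''(x) = 4*(4*x^2*(x + 1) - 3*x - 1)*exp(-2*x^2)
Second-derivative test at each critical point:
  f''(-1.2071) = 0.3069 > 0 → local minimum
  f''(0.2071) = -5.1918 < 0 → local maximum

Critical points: x = -sqrt(2)/2 - 1/2 ≈ -1.2071 (local minimum); x = -1/2 + sqrt(2)/2 ≈ 0.2071 (local maximum)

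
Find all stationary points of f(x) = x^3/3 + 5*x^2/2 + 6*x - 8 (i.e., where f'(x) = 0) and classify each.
f'(x) = x^2 + 5*x + 6

Solve f'(x) = 0:
  Factor: x^2 + 5*x + 6 = (x + 2)*(x + 3) = 0.
  ⇒ x = -3, -2

f''(x) = 2*x + 5
Second-derivative test at each critical point:
  f''(-3) = -1 < 0 → local maximum
  f''(-2) = 1 > 0 → local minimum

Critical points: x = -3 (local maximum); x = -2 (local minimum)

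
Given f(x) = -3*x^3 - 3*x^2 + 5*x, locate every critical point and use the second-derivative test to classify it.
f'(x) = -9*x^2 - 6*x + 5

Solve f'(x) = 0:
  9*x^2 + 6*x - 5 = 0 has no rational roots; quadratic formula: x = (-6 ± √216)/18.
  ⇒ x = -sqrt(6)/3 - 1/3 ≈ -1.1498, -1/3 + sqrt(6)/3 ≈ 0.4832

f''(x) = -18*x - 6
Second-derivative test at each critical point:
  f''(-1.1498) = 14.6969 > 0 → local minimum
  f''(0.4832) = -14.6969 < 0 → local maximum

Critical points: x = -sqrt(6)/3 - 1/3 ≈ -1.1498 (local minimum); x = -1/3 + sqrt(6)/3 ≈ 0.4832 (local maximum)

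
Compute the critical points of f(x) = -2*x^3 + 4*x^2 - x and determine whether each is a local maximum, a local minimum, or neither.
f'(x) = -6*x^2 + 8*x - 1

Solve f'(x) = 0:
  6*x^2 - 8*x + 1 = 0 has no rational roots; quadratic formula: x = (8 ± √40)/12.
  ⇒ x = 2/3 - sqrt(10)/6 ≈ 0.1396, sqrt(10)/6 + 2/3 ≈ 1.1937

f''(x) = 8 - 12*x
Second-derivative test at each critical point:
  f''(0.1396) = 6.3246 > 0 → local minimum
  f''(1.1937) = -6.3246 < 0 → local maximum

Critical points: x = 2/3 - sqrt(10)/6 ≈ 0.1396 (local minimum); x = sqrt(10)/6 + 2/3 ≈ 1.1937 (local maximum)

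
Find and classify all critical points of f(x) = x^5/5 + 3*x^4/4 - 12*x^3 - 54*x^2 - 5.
f'(x) = x*(x^3 + 3*x^2 - 36*x - 108)

Solve f'(x) = 0:
  Factor: x^4 + 3*x^3 - 36*x^2 - 108*x = x*(x - 6)*(x + 3)*(x + 6) = 0.
  ⇒ x = -6, -3, 0, 6

f''(x) = 4*x^3 + 9*x^2 - 72*x - 108
Second-derivative test at each critical point:
  f''(-6) = -216 < 0 → local maximum
  f''(-3) = 81 > 0 → local minimum
  f''(0) = -108 < 0 → local maximum
  f''(6) = 648 > 0 → local minimum

Critical points: x = -6 (local maximum); x = -3 (local minimum); x = 0 (local maximum); x = 6 (local minimum)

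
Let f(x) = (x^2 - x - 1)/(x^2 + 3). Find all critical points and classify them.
f'(x) = (x^2 + 8*x - 3)/(x^4 + 6*x^2 + 9)

Solve f'(x) = 0:
  f'(x) = (x^2 + 8*x - 3)/(x^2 + 3)^2; the denominator is positive wherever f is defined, so f'(x) = 0 ⇔ x^2 + 8*x - 3 = 0.
  x^2 + 8*x - 3 = 0 has no rational roots; quadratic formula: x = (-8 ± √76)/2.
  ⇒ x = -sqrt(19) - 4 ≈ -8.3589, -4 + sqrt(19) ≈ 0.3589

f''(x) = 2*(-x^3 - 12*x^2 + 9*x + 12)/(x^6 + 9*x^4 + 27*x^2 + 27)
Second-derivative test at each critical point:
  f''(-8.3589) = -0.0016 < 0 → local maximum
  f''(0.3589) = 0.8905 > 0 → local minimum

Critical points: x = -sqrt(19) - 4 ≈ -8.3589 (local maximum); x = -4 + sqrt(19) ≈ 0.3589 (local minimum)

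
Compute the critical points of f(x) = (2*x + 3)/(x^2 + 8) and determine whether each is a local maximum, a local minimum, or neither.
f'(x) = 2*(-x^2 - 3*x + 8)/(x^4 + 16*x^2 + 64)

Solve f'(x) = 0:
  f'(x) = -2*(x^2 + 3*x - 8)/(x^2 + 8)^2; the denominator is positive wherever f is defined, so f'(x) = 0 ⇔ -2*x^2 - 6*x + 16 = 0.
  Factor: -2*x^2 - 6*x + 16 = -2*(x^2 + 3*x - 8); x^2 + 3*x - 8 = 0 has no rational roots; quadratic formula: x = (-3 ± √41)/2.
  ⇒ x = -sqrt(41)/2 - 3/2 ≈ -4.7016, -3/2 + sqrt(41)/2 ≈ 1.7016

f''(x) = 2*(4*x^2*(2*x + 3) - 3*(2*x + 1)*(x^2 + 8))/(x^2 + 8)^3
Second-derivative test at each critical point:
  f''(-4.7016) = 0.0141 > 0 → local minimum
  f''(1.7016) = -0.1079 < 0 → local maximum

Critical points: x = -sqrt(41)/2 - 3/2 ≈ -4.7016 (local minimum); x = -3/2 + sqrt(41)/2 ≈ 1.7016 (local maximum)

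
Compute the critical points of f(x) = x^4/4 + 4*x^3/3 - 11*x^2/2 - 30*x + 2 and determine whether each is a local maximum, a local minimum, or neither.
f'(x) = x^3 + 4*x^2 - 11*x - 30

Solve f'(x) = 0:
  Factor: x^3 + 4*x^2 - 11*x - 30 = (x - 3)*(x + 2)*(x + 5) = 0.
  ⇒ x = -5, -2, 3

f''(x) = 3*x^2 + 8*x - 11
Second-derivative test at each critical point:
  f''(-5) = 24 > 0 → local minimum
  f''(-2) = -15 < 0 → local maximum
  f''(3) = 40 > 0 → local minimum

Critical points: x = -5 (local minimum); x = -2 (local maximum); x = 3 (local minimum)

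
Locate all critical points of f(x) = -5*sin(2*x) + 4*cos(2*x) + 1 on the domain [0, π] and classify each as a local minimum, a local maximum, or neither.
f'(x) = -8*sin(2*x) - 10*cos(2*x)

Solve f'(x) = 0 on [0, π]:
  f'(x) = 0 ⇔ -5*cos(2*x) = 4*sin(2*x) ⇔ tan(2*x) = -5/4, i.e. 2*x = arctan(-5/4) + nπ; keep the solutions lying in [0, π].
  ⇒ x = -atan(5/4)/2 + pi/2 ≈ 1.1228, pi - atan(5/4)/2 ≈ 2.6936

f''(x) = 20*sin(2*x) - 16*cos(2*x)
Second-derivative test at each critical point:
  f''(1.1228) = 25.6125 > 0 → local minimum
  f''(2.6936) = -25.6125 < 0 → local maximum

Critical points: x = -atan(5/4)/2 + pi/2 ≈ 1.1228 (local minimum); x = pi - atan(5/4)/2 ≈ 2.6936 (local maximum)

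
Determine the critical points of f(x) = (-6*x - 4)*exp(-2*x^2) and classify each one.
f'(x) = 2*(4*x*(3*x + 2) - 3)*exp(-2*x^2)

Solve f'(x) = 0:
  f'(x) = (24*x^2 + 16*x - 6)·exp(-2*x^2) and exp(-2*x^2) > 0 for every x, so f'(x) = 0 ⇔ 24*x^2 + 16*x - 6 = 0.
  Factor: 24*x^2 + 16*x - 6 = 2*(12*x^2 + 8*x - 3); 12*x^2 + 8*x - 3 = 0 has no rational roots; quadratic formula: x = (-8 ± √208)/24.
  ⇒ x = -sqrt(13)/6 - 1/3 ≈ -0.9343, -1/3 + sqrt(13)/6 ≈ 0.2676

f''(x) = 8*(-12*x^3 - 8*x^2 + 9*x + 2)*exp(-2*x^2)
Second-derivative test at each critical point:
  f''(-0.9343) = -5.0341 < 0 → local maximum
  f''(0.2676) = 24.9957 > 0 → local minimum

Critical points: x = -sqrt(13)/6 - 1/3 ≈ -0.9343 (local maximum); x = -1/3 + sqrt(13)/6 ≈ 0.2676 (local minimum)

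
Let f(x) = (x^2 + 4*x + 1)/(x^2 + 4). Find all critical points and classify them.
f'(x) = 2*(-2*x^2 + 3*x + 8)/(x^4 + 8*x^2 + 16)

Solve f'(x) = 0:
  f'(x) = -2*(2*x^2 - 3*x - 8)/(x^2 + 4)^2; the denominator is positive wherever f is defined, so f'(x) = 0 ⇔ -4*x^2 + 6*x + 16 = 0.
  Factor: -4*x^2 + 6*x + 16 = -2*(2*x^2 - 3*x - 8); 2*x^2 - 3*x - 8 = 0 has no rational roots; quadratic formula: x = (3 ± √73)/4.
  ⇒ x = 3/4 - sqrt(73)/4 ≈ -1.3860, 3/4 + sqrt(73)/4 ≈ 2.8860

f''(x) = 2*(4*x^3 - 9*x^2 - 48*x + 12)/(x^6 + 12*x^4 + 48*x^2 + 64)
Second-derivative test at each critical point:
  f''(-1.3860) = 0.4874 > 0 → local minimum
  f''(2.8860) = -0.1124 < 0 → local maximum

Critical points: x = 3/4 - sqrt(73)/4 ≈ -1.3860 (local minimum); x = 3/4 + sqrt(73)/4 ≈ 2.8860 (local maximum)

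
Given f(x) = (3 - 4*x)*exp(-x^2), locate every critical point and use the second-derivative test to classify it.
f'(x) = 2*(x*(4*x - 3) - 2)*exp(-x^2)

Solve f'(x) = 0:
  f'(x) = (8*x^2 - 6*x - 4)·exp(-x^2) and exp(-x^2) > 0 for every x, so f'(x) = 0 ⇔ 8*x^2 - 6*x - 4 = 0.
  Factor: 8*x^2 - 6*x - 4 = 2*(4*x^2 - 3*x - 2); 4*x^2 - 3*x - 2 = 0 has no rational roots; quadratic formula: x = (3 ± √41)/8.
  ⇒ x = 3/8 - sqrt(41)/8 ≈ -0.4254, 3/8 + sqrt(41)/8 ≈ 1.1754

f''(x) = 2*(2*x^2*(3 - 4*x) + 12*x - 3)*exp(-x^2)
Second-derivative test at each critical point:
  f''(-0.4254) = -10.6864 < 0 → local maximum
  f''(1.1754) = 3.2168 > 0 → local minimum

Critical points: x = 3/8 - sqrt(41)/8 ≈ -0.4254 (local maximum); x = 3/8 + sqrt(41)/8 ≈ 1.1754 (local minimum)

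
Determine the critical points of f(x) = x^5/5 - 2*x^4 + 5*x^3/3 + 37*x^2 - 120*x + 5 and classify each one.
f'(x) = x^4 - 8*x^3 + 5*x^2 + 74*x - 120

Solve f'(x) = 0:
  Factor: x^4 - 8*x^3 + 5*x^2 + 74*x - 120 = (x - 5)*(x - 4)*(x - 2)*(x + 3) = 0.
  ⇒ x = -3, 2, 4, 5

f''(x) = 4*x^3 - 24*x^2 + 10*x + 74
Second-derivative test at each critical point:
  f''(-3) = -280 < 0 → local maximum
  f''(2) = 30 > 0 → local minimum
  f''(4) = -14 < 0 → local maximum
  f''(5) = 24 > 0 → local minimum

Critical points: x = -3 (local maximum); x = 2 (local minimum); x = 4 (local maximum); x = 5 (local minimum)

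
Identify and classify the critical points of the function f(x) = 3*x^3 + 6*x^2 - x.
f'(x) = 9*x^2 + 12*x - 1

Solve f'(x) = 0:
  9*x^2 + 12*x - 1 = 0 has no rational roots; quadratic formula: x = (-12 ± √180)/18.
  ⇒ x = -sqrt(5)/3 - 2/3 ≈ -1.4120, -2/3 + sqrt(5)/3 ≈ 0.0787

f''(x) = 18*x + 12
Second-derivative test at each critical point:
  f''(-1.4120) = -13.4164 < 0 → local maximum
  f''(0.0787) = 13.4164 > 0 → local minimum

Critical points: x = -sqrt(5)/3 - 2/3 ≈ -1.4120 (local maximum); x = -2/3 + sqrt(5)/3 ≈ 0.0787 (local minimum)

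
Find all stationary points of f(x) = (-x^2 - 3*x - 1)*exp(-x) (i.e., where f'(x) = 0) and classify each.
f'(x) = (x^2 + x - 2)*exp(-x)

Solve f'(x) = 0:
  f'(x) = (x^2 + x - 2)·exp(-x) and exp(-x) > 0 for every x, so f'(x) = 0 ⇔ x^2 + x - 2 = 0.
  Factor: x^2 + x - 2 = (x - 1)*(x + 2) = 0.
  ⇒ x = -2, 1

f''(x) = (-x^2 + x + 3)*exp(-x)
Second-derivative test at each critical point:
  f''(-2) = -22.1672 < 0 → local maximum
  f''(1) = 1.1036 > 0 → local minimum

Critical points: x = -2 (local maximum); x = 1 (local minimum)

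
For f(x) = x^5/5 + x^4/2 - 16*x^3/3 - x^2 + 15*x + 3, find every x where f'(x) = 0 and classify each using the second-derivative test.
f'(x) = x^4 + 2*x^3 - 16*x^2 - 2*x + 15

Solve f'(x) = 0:
  Factor: x^4 + 2*x^3 - 16*x^2 - 2*x + 15 = (x - 3)*(x - 1)*(x + 1)*(x + 5) = 0.
  ⇒ x = -5, -1, 1, 3

f''(x) = 4*x^3 + 6*x^2 - 32*x - 2
Second-derivative test at each critical point:
  f''(-5) = -192 < 0 → local maximum
  f''(-1) = 32 > 0 → local minimum
  f''(1) = -24 < 0 → local maximum
  f''(3) = 64 > 0 → local minimum

Critical points: x = -5 (local maximum); x = -1 (local minimum); x = 1 (local maximum); x = 3 (local minimum)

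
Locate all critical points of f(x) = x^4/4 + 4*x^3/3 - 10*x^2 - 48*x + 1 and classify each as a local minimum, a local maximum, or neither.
f'(x) = x^3 + 4*x^2 - 20*x - 48

Solve f'(x) = 0:
  Factor: x^3 + 4*x^2 - 20*x - 48 = (x - 4)*(x + 2)*(x + 6) = 0.
  ⇒ x = -6, -2, 4

f''(x) = 3*x^2 + 8*x - 20
Second-derivative test at each critical point:
  f''(-6) = 40 > 0 → local minimum
  f''(-2) = -24 < 0 → local maximum
  f''(4) = 60 > 0 → local minimum

Critical points: x = -6 (local minimum); x = -2 (local maximum); x = 4 (local minimum)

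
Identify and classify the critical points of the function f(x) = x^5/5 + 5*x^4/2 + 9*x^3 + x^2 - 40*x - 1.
f'(x) = x^4 + 10*x^3 + 27*x^2 + 2*x - 40

Solve f'(x) = 0:
  Factor: x^4 + 10*x^3 + 27*x^2 + 2*x - 40 = (x - 1)*(x + 2)*(x + 4)*(x + 5) = 0.
  ⇒ x = -5, -4, -2, 1

f''(x) = 4*x^3 + 30*x^2 + 54*x + 2
Second-derivative test at each critical point:
  f''(-5) = -18 < 0 → local maximum
  f''(-4) = 10 > 0 → local minimum
  f''(-2) = -18 < 0 → local maximum
  f''(1) = 90 > 0 → local minimum

Critical points: x = -5 (local maximum); x = -4 (local minimum); x = -2 (local maximum); x = 1 (local minimum)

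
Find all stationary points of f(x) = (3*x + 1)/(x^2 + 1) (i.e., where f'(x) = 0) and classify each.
f'(x) = (-3*x^2 - 2*x + 3)/(x^4 + 2*x^2 + 1)

Solve f'(x) = 0:
  f'(x) = -(3*x^2 + 2*x - 3)/(x^2 + 1)^2; the denominator is positive wherever f is defined, so f'(x) = 0 ⇔ -3*x^2 - 2*x + 3 = 0.
  3*x^2 + 2*x - 3 = 0 has no rational roots; quadratic formula: x = (-2 ± √40)/6.
  ⇒ x = -sqrt(10)/3 - 1/3 ≈ -1.3874, -1/3 + sqrt(10)/3 ≈ 0.7208

f''(x) = 2*(4*x^2*(3*x + 1) - (9*x + 1)*(x^2 + 1))/(x^2 + 1)^3
Second-derivative test at each critical point:
  f''(-1.3874) = 0.7393 > 0 → local minimum
  f''(0.7208) = -2.7393 < 0 → local maximum

Critical points: x = -sqrt(10)/3 - 1/3 ≈ -1.3874 (local minimum); x = -1/3 + sqrt(10)/3 ≈ 0.7208 (local maximum)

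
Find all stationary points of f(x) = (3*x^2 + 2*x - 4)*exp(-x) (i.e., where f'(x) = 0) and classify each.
f'(x) = (-3*x^2 + 4*x + 6)*exp(-x)

Solve f'(x) = 0:
  f'(x) = (-3*x^2 + 4*x + 6)·exp(-x) and exp(-x) > 0 for every x, so f'(x) = 0 ⇔ -3*x^2 + 4*x + 6 = 0.
  3*x^2 - 4*x - 6 = 0 has no rational roots; quadratic formula: x = (4 ± √88)/6.
  ⇒ x = 2/3 - sqrt(22)/3 ≈ -0.8968, 2/3 + sqrt(22)/3 ≈ 2.2301

f''(x) = (3*x^2 - 10*x - 2)*exp(-x)
Second-derivative test at each critical point:
  f''(-0.8968) = 22.9995 > 0 → local minimum
  f''(2.2301) = -1.0086 < 0 → local maximum

Critical points: x = 2/3 - sqrt(22)/3 ≈ -0.8968 (local minimum); x = 2/3 + sqrt(22)/3 ≈ 2.2301 (local maximum)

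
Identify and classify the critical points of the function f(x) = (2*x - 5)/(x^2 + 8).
f'(x) = 2*(-x^2 + 5*x + 8)/(x^4 + 16*x^2 + 64)

Solve f'(x) = 0:
  f'(x) = -2*(x^2 - 5*x - 8)/(x^2 + 8)^2; the denominator is positive wherever f is defined, so f'(x) = 0 ⇔ -2*x^2 + 10*x + 16 = 0.
  Factor: -2*x^2 + 10*x + 16 = -2*(x^2 - 5*x - 8); x^2 - 5*x - 8 = 0 has no rational roots; quadratic formula: x = (5 ± √57)/2.
  ⇒ x = 5/2 - sqrt(57)/2 ≈ -1.2749, 5/2 + sqrt(57)/2 ≈ 6.2749

f''(x) = 2*(4*x^2*(2*x - 5) + (5 - 6*x)*(x^2 + 8))/(x^2 + 8)^3
Second-derivative test at each critical point:
  f''(-1.2749) = 0.1630 > 0 → local minimum
  f''(6.2749) = -0.0067 < 0 → local maximum

Critical points: x = 5/2 - sqrt(57)/2 ≈ -1.2749 (local minimum); x = 5/2 + sqrt(57)/2 ≈ 6.2749 (local maximum)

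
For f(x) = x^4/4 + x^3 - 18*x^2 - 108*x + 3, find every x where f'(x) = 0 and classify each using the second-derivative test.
f'(x) = x^3 + 3*x^2 - 36*x - 108

Solve f'(x) = 0:
  Factor: x^3 + 3*x^2 - 36*x - 108 = (x - 6)*(x + 3)*(x + 6) = 0.
  ⇒ x = -6, -3, 6

f''(x) = 3*x^2 + 6*x - 36
Second-derivative test at each critical point:
  f''(-6) = 36 > 0 → local minimum
  f''(-3) = -27 < 0 → local maximum
  f''(6) = 108 > 0 → local minimum

Critical points: x = -6 (local minimum); x = -3 (local maximum); x = 6 (local minimum)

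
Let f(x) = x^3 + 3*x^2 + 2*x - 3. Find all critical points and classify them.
f'(x) = 3*x^2 + 6*x + 2

Solve f'(x) = 0:
  3*x^2 + 6*x + 2 = 0 has no rational roots; quadratic formula: x = (-6 ± √12)/6.
  ⇒ x = -1 - sqrt(3)/3 ≈ -1.5774, -1 + sqrt(3)/3 ≈ -0.4226

f''(x) = 6*x + 6
Second-derivative test at each critical point:
  f''(-1.5774) = -3.4641 < 0 → local maximum
  f''(-0.4226) = 3.4641 > 0 → local minimum

Critical points: x = -1 - sqrt(3)/3 ≈ -1.5774 (local maximum); x = -1 + sqrt(3)/3 ≈ -0.4226 (local minimum)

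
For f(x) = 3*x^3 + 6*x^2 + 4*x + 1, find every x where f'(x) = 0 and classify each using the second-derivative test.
f'(x) = 9*x^2 + 12*x + 4

Solve f'(x) = 0:
  Factor: 9*x^2 + 12*x + 4 = (3*x + 2)^2 = 0.
  ⇒ x = -2/3

f''(x) = 18*x + 12
Second-derivative test at each critical point:
  f''(-2/3) = 0, so the second-derivative test is inconclusive; use the first-derivative test: f'(-11/12) = 0.5625, f'(-5/12) = 0.5625 — f' is positive on both sides (no sign change) → neither a local maximum nor a local minimum

Critical points: x = -2/3 (neither)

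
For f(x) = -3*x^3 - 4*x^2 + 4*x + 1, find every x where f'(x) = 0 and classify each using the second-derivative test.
f'(x) = -9*x^2 - 8*x + 4

Solve f'(x) = 0:
  9*x^2 + 8*x - 4 = 0 has no rational roots; quadratic formula: x = (-8 ± √208)/18.
  ⇒ x = -2*sqrt(13)/9 - 4/9 ≈ -1.2457, -4/9 + 2*sqrt(13)/9 ≈ 0.3568

f''(x) = -18*x - 8
Second-derivative test at each critical point:
  f''(-1.2457) = 14.4222 > 0 → local minimum
  f''(0.3568) = -14.4222 < 0 → local maximum

Critical points: x = -2*sqrt(13)/9 - 4/9 ≈ -1.2457 (local minimum); x = -4/9 + 2*sqrt(13)/9 ≈ 0.3568 (local maximum)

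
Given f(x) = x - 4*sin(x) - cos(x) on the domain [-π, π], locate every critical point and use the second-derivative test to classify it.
f'(x) = sin(x) - 4*cos(x) + 1

Solve f'(x) = 0 on [-π, π]:
  f'(x) = 0 ⇔ sin(x) - 4*cos(x) = -1. Write the left side as R·cos(x + φ) with R = √((-4)² + (-1)²) = sqrt(17), cos φ = -4*sqrt(17)/17, sin φ = -sqrt(17)/17; then cos(x + φ) = -sqrt(17)/17. Solve for x and keep the solutions lying in [-π, π].
  ⇒ x = -pi/2 ≈ -1.5708, atan(15/8) ≈ 1.0808

f''(x) = 4*sin(x) + cos(x)
Second-derivative test at each critical point:
  f''(-1.5708) = -4 < 0 → local maximum
  f''(1.0808) = 4 > 0 → local minimum

Critical points: x = -pi/2 ≈ -1.5708 (local maximum); x = atan(15/8) ≈ 1.0808 (local minimum)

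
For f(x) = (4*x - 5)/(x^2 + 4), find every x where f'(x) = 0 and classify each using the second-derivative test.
f'(x) = 2*(-2*x^2 + 5*x + 8)/(x^4 + 8*x^2 + 16)

Solve f'(x) = 0:
  f'(x) = -2*(2*x^2 - 5*x - 8)/(x^2 + 4)^2; the denominator is positive wherever f is defined, so f'(x) = 0 ⇔ -4*x^2 + 10*x + 16 = 0.
  Factor: -4*x^2 + 10*x + 16 = -2*(2*x^2 - 5*x - 8); 2*x^2 - 5*x - 8 = 0 has no rational roots; quadratic formula: x = (5 ± √89)/4.
  ⇒ x = 5/4 - sqrt(89)/4 ≈ -1.1085, 5/4 + sqrt(89)/4 ≈ 3.6085

f''(x) = 2*(4*x^2*(4*x - 5) + (5 - 12*x)*(x^2 + 4))/(x^2 + 4)^3
Second-derivative test at each critical point:
  f''(-1.1085) = 0.6901 > 0 → local minimum
  f''(3.6085) = -0.0651 < 0 → local maximum

Critical points: x = 5/4 - sqrt(89)/4 ≈ -1.1085 (local minimum); x = 5/4 + sqrt(89)/4 ≈ 3.6085 (local maximum)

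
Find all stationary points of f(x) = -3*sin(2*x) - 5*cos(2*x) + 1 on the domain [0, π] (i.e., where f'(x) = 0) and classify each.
f'(x) = 10*sin(2*x) - 6*cos(2*x)

Solve f'(x) = 0 on [0, π]:
  f'(x) = 0 ⇔ -3*cos(2*x) = -5*sin(2*x) ⇔ tan(2*x) = 3/5, i.e. 2*x = arctan(3/5) + nπ; keep the solutions lying in [0, π].
  ⇒ x = atan(3/5)/2 ≈ 0.2702, atan(3/5)/2 + pi/2 ≈ 1.8410

f''(x) = 12*sin(2*x) + 20*cos(2*x)
Second-derivative test at each critical point:
  f''(0.2702) = 23.3238 > 0 → local minimum
  f''(1.8410) = -23.3238 < 0 → local maximum

Critical points: x = atan(3/5)/2 ≈ 0.2702 (local minimum); x = atan(3/5)/2 + pi/2 ≈ 1.8410 (local maximum)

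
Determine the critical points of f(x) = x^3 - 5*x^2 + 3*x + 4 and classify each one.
f'(x) = 3*x^2 - 10*x + 3

Solve f'(x) = 0:
  Factor: 3*x^2 - 10*x + 3 = (x - 3)*(3*x - 1) = 0.
  ⇒ x = 1/3, 3

f''(x) = 6*x - 10
Second-derivative test at each critical point:
  f''(1/3) = -8 < 0 → local maximum
  f''(3) = 8 > 0 → local minimum

Critical points: x = 1/3 (local maximum); x = 3 (local minimum)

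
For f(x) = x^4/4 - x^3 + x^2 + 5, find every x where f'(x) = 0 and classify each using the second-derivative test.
f'(x) = x*(x^2 - 3*x + 2)

Solve f'(x) = 0:
  Factor: x^3 - 3*x^2 + 2*x = x*(x - 2)*(x - 1) = 0.
  ⇒ x = 0, 1, 2

f''(x) = 3*x^2 - 6*x + 2
Second-derivative test at each critical point:
  f''(0) = 2 > 0 → local minimum
  f''(1) = -1 < 0 → local maximum
  f''(2) = 2 > 0 → local minimum

Critical points: x = 0 (local minimum); x = 1 (local maximum); x = 2 (local minimum)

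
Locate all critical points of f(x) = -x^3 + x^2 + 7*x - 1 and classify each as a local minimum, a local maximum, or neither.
f'(x) = -3*x^2 + 2*x + 7

Solve f'(x) = 0:
  3*x^2 - 2*x - 7 = 0 has no rational roots; quadratic formula: x = (2 ± √88)/6.
  ⇒ x = 1/3 - sqrt(22)/3 ≈ -1.2301, 1/3 + sqrt(22)/3 ≈ 1.8968

f''(x) = 2 - 6*x
Second-derivative test at each critical point:
  f''(-1.2301) = 9.3808 > 0 → local minimum
  f''(1.8968) = -9.3808 < 0 → local maximum

Critical points: x = 1/3 - sqrt(22)/3 ≈ -1.2301 (local minimum); x = 1/3 + sqrt(22)/3 ≈ 1.8968 (local maximum)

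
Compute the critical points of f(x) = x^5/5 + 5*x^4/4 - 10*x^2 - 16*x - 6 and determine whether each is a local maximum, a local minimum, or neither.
f'(x) = x^4 + 5*x^3 - 20*x - 16

Solve f'(x) = 0:
  Factor: x^4 + 5*x^3 - 20*x - 16 = (x - 2)*(x + 1)*(x + 2)*(x + 4) = 0.
  ⇒ x = -4, -2, -1, 2

f''(x) = 4*x^3 + 15*x^2 - 20
Second-derivative test at each critical point:
  f''(-4) = -36 < 0 → local maximum
  f''(-2) = 8 > 0 → local minimum
  f''(-1) = -9 < 0 → local maximum
  f''(2) = 72 > 0 → local minimum

Critical points: x = -4 (local maximum); x = -2 (local minimum); x = -1 (local maximum); x = 2 (local minimum)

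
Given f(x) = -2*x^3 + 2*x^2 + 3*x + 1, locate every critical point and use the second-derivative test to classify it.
f'(x) = -6*x^2 + 4*x + 3

Solve f'(x) = 0:
  6*x^2 - 4*x - 3 = 0 has no rational roots; quadratic formula: x = (4 ± √88)/12.
  ⇒ x = 1/3 - sqrt(22)/6 ≈ -0.4484, 1/3 + sqrt(22)/6 ≈ 1.1151

f''(x) = 4 - 12*x
Second-derivative test at each critical point:
  f''(-0.4484) = 9.3808 > 0 → local minimum
  f''(1.1151) = -9.3808 < 0 → local maximum

Critical points: x = 1/3 - sqrt(22)/6 ≈ -0.4484 (local minimum); x = 1/3 + sqrt(22)/6 ≈ 1.1151 (local maximum)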